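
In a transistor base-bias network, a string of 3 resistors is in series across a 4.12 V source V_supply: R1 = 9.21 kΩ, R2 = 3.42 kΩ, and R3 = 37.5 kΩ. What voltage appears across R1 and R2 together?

ΣR = 9.21 + 3.42 + 37.5 = 50.13 kΩ.
R_{R1..R2} = 9.21 + 3.42 = 12.63 kΩ.
V = V_supply · R/ΣR = 4.12 × 0.2519 = 1.038 V.

V ≈ 1.04 V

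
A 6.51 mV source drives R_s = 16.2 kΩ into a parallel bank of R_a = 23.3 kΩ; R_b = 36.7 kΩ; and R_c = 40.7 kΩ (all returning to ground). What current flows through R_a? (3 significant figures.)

I ≈ 0.110 µA

Parallel bank: R_p = 1/(1/23.3 + 1/36.7 + 1/40.7) = 10.56 kΩ.
V_A by voltage divider: V_A = 6.51 × 10.56/(16.2 + 10.56) = 2.568 mV.
I(R_a) = V_A / R_a = 2.568/23.3 = 0.1102 µA.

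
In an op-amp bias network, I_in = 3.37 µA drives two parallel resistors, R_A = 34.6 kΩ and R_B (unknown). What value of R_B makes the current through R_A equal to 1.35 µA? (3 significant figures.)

R_B ≈ 23.1 kΩ

The fraction through R_A equals R_B/(R_A+R_B).
With f = 0.4006, R_B = R_A · f/(1−f) = 34.6 × 0.6683 = 23.12 kΩ.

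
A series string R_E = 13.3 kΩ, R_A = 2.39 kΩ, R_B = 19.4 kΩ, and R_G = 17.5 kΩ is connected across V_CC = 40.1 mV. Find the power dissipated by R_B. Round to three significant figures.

ΣR = 52.59 kΩ → I = 40.1/52.59 = 0.7625 µA.
P(R_B) = I²·R_B = (0.7625)² × 19.4 = 11.28 nW.

P ≈ 11.3 nW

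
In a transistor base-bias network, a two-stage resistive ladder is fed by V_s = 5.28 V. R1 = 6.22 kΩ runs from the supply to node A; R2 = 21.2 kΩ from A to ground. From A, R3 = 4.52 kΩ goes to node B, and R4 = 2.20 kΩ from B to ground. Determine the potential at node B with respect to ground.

The second stage (R3 + R4 = 6.720 kΩ) loads node A in parallel with R2.
R2 ‖ (R3+R4) = 5.103 kΩ.
V_A = 5.28 × 5.103/(6.22 + 5.103) = 2.379 V.
V_B = V_A × 0.3274 = 0.7790 V.

V_B ≈ 0.779 V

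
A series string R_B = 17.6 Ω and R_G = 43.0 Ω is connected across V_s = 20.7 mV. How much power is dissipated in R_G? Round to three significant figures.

The common current is I = 20.7/60.60 = 0.3416 mA.
V(R_G) = I·R = 14.69 mV; P = V·I = 14.69 × 0.3416 = 5.017 µW.

P ≈ 5.02 µW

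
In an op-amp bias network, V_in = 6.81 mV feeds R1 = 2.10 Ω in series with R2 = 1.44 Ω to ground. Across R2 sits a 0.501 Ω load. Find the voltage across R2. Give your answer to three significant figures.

First combine the lower leg with the load: R2 ‖ R_L = 0.3717 Ω.
Then V_out = V_in · R2'/(R1 + R2') = 6.81 × 0.3717/2.472 = 1.024 mV.
(Unloaded it would be 2.77 mV; the load pulls it down.)

V_out ≈ 1.02 mV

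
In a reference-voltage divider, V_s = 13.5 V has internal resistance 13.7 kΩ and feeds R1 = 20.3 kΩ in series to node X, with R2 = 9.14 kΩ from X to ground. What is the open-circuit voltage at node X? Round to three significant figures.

R1' = 13.7 + 20.3 = 34.00 kΩ (source resistance + R1).
V_th is the unloaded tap voltage: V_s · R2/(R1'+R2) = 13.5 × 0.2119 = 2.860 V.

V_th ≈ 2.86 V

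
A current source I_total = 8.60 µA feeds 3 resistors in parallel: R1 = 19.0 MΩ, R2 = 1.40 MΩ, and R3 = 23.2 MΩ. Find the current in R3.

I ≈ 0.458 µA

ΣG = 1/19.0 + 1/1.40 + 1/23.2 = 0.8100.
By the current-divider rule, I = I_total · G_k/ΣG = 8.60 × 0.05321 = 0.4576 µA.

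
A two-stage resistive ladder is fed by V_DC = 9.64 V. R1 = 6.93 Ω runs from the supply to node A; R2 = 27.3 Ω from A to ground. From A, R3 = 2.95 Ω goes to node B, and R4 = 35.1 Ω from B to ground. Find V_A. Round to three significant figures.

Node A sees R2 in parallel with the series input of stage 2, R3 + R4 = 38.05 Ω.
Effective lower resistance at A: R2 ‖ 38.05 = 15.90 Ω.
So V_A = 9.64 × 0.6964 = 6.713 V.

V_A ≈ 6.71 V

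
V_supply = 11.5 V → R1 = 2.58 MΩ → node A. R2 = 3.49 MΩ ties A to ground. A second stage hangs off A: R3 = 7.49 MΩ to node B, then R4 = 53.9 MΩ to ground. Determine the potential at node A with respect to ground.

V_A ≈ 6.46 V

Looking into the second stage from A: R3 + R4 = 61.39 MΩ appears in parallel with R2.
Effective lower resistance at A: R2 ‖ 61.39 = 3.302 MΩ.
V_A = 11.5 × 3.302/(2.58 + 3.302) = 6.456 V.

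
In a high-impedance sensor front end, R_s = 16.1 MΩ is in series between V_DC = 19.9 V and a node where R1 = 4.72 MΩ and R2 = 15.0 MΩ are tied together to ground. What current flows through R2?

I ≈ 0.242 µA

Equivalent of the parallel group: R_p = 3.590 MΩ.
V_A = 19.9 × 3.590/19.69 = 3.629 V.
I(R2) = V_A / R2 = 3.629/15.0 = 0.2419 µA.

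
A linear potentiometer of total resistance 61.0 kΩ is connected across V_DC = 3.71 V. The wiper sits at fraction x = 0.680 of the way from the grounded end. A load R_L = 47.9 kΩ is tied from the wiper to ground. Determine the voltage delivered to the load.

Lower segment x·R_p = 41.48 kΩ; upper segment (1−x)·R_p = 19.52 kΩ.
R_L loads the lower segment: effective lower R = 22.23 kΩ.
V_out = 3.71 × 22.23/(19.52 + 22.23) = 1.975 V.
(Unloaded: V_out = x·V_DC = 2.52 V.)

V_out ≈ 1.98 V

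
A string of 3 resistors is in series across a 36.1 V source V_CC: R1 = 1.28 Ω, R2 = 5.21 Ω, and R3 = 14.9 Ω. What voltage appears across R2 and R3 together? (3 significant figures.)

Total series resistance ΣR = 1.28 + 5.21 + 14.9 = 21.39 Ω.
R_{R2..R3} = 5.21 + 14.9 = 20.11 Ω.
V = V_CC · R/ΣR = 36.1 × 0.9402 = 33.94 V.

V ≈ 33.9 V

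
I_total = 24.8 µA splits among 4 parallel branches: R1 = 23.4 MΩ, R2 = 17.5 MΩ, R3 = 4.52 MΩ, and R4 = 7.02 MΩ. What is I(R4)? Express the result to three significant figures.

I ≈ 7.62 µA

Conductances: ΣG = 1/23.4 + 1/17.5 + 1/4.52 + 1/7.02 = 0.4636 (1/MΩ).
R4 takes the fraction G_k/ΣG = 0.1425/0.4636 = 0.3073, so I = 24.8 × 0.3073 = 7.621 µA.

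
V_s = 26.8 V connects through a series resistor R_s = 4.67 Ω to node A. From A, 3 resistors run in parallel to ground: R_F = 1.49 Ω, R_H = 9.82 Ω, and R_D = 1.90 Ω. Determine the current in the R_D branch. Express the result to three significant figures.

Equivalent of the parallel group: R_p = 0.7697 Ω.
Node voltage V_A = V_s · R_p/(R_s + R_p) = 26.8 × 0.1415 = 3.792 V.
I(R_D) = V_A / R_D = 3.792/1.90 = 1.996 A.
(Check via current divider: I_total = 4.927 A; share G_k/ΣG = 0.4051 → same result.)

I ≈ 2.00 A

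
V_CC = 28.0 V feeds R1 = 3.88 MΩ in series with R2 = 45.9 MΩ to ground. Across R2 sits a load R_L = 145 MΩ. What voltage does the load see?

V_out ≈ 25.2 V

R2 ‖ R_L = (45.9 × 145)/(45.9 + 145) = 34.86 MΩ.
Now apply the divider: V_out = 28.0 × 0.8999 = 25.20 V.
(Unloaded it would be 25.8 V; the load pulls it down.)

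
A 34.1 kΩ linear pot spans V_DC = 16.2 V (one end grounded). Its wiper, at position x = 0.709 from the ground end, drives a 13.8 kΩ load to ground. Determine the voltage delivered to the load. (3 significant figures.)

V_out ≈ 7.61 V

Lower segment x·R_p = 24.18 kΩ; upper segment (1−x)·R_p = 9.923 kΩ.
Lower segment in parallel with the load: 24.18 ‖ 13.8 = 8.785 kΩ.
Loaded-divider output: V_out = 16.2 × 0.4696 = 7.607 V.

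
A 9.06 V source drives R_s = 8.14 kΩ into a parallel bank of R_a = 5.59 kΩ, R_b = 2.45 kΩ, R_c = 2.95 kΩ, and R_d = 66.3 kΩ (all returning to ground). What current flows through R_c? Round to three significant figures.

Equivalent of the parallel group: R_p = 1.063 kΩ.
V_A = 9.06 × 1.063/9.203 = 1.046 V.
I(R_c) = V_A / R_c = 1.046/2.95 = 0.3546 mA.

I ≈ 0.355 mA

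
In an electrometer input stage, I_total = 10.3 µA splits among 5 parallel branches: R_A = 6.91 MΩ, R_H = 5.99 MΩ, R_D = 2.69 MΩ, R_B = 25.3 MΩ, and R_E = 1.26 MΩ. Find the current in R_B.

I ≈ 0.268 µA

Conductances: ΣG = 1/6.91 + 1/5.99 + 1/2.69 + 1/25.3 + 1/1.26 = 1.517 (1/MΩ).
Current divider: I(R_B) = I_total · G_k/ΣG = 10.3 × (0.03953/1.517) = 10.3 × 0.02606 = 0.2684 µA.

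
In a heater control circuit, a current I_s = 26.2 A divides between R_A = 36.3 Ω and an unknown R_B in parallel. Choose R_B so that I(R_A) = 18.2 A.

R_B ≈ 82.6 Ω

The fraction through R_A equals R_B/(R_A+R_B).
18.2/26.2 = R_B/(R_A + R_B) → R_B = R_A · (0.6947)/(1 − 0.6947) = 36.3 × 2.275 = 82.58 Ω.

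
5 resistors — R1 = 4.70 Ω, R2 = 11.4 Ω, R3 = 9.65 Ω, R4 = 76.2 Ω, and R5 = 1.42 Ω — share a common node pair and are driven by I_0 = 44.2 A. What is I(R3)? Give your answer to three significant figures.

I ≈ 4.08 A

Total conductance ΣG = 1/4.70 + 1/11.4 + 1/9.65 + 1/76.2 + 1/1.42 = 1.121 (units of 1/Ω).
By the current-divider rule, I = I_0 · G_k/ΣG = 44.2 × 0.09240 = 4.084 A.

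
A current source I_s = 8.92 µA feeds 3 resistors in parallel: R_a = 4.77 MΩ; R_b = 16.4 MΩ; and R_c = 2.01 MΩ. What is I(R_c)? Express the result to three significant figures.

ΣG = 1/4.77 + 1/16.4 + 1/2.01 = 0.7681.
By the current-divider rule, I = I_s · G_k/ΣG = 8.92 × 0.6477 = 5.777 µA.

I ≈ 5.78 µA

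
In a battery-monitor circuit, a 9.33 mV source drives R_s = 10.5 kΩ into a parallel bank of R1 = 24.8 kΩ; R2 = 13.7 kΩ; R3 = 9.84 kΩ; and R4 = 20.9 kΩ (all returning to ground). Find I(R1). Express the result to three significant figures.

I ≈ 0.100 µA

Equivalent of the parallel group: R_p = 3.805 kΩ.
V_A by voltage divider: V_A = 9.33 × 3.805/(10.5 + 3.805) = 2.482 mV.
Branch current I = V_A/R1 = 2.482/24.8 = 0.1001 µA.
(Check via current divider: I_total = 0.6522 µA; share G_k/ΣG = 0.1534 → same result.)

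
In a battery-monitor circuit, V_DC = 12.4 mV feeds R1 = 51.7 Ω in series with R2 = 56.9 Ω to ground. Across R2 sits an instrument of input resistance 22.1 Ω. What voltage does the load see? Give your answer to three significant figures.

The load sits in parallel with R2, giving an effective lower resistance R2' = R2·R_L/(R2+R_L) = 15.92 Ω.
Now apply the divider: V_out = 12.4 × 0.2354 = 2.919 mV.

V_out ≈ 2.92 mV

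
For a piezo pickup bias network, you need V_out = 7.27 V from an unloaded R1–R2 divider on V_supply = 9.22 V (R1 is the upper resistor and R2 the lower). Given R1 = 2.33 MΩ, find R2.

R2 ≈ 8.69 MΩ

Required fraction k = V_out/V_supply = 0.7885.
R2 = R1 · 0.7885/(1 − 0.7885) = 8.687 MΩ.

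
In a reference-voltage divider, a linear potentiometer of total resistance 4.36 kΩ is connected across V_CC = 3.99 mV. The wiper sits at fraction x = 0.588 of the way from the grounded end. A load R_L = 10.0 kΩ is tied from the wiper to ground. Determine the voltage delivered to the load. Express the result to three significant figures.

V_out ≈ 2.12 mV

Lower segment x·R_p = 2.564 kΩ; upper segment (1−x)·R_p = 1.796 kΩ.
(x·R_p) ‖ R_L = 2.041 kΩ.
Loaded-divider output: V_out = 3.99 × 0.5318 = 2.122 mV.
(Unloaded: V_out = x·V_CC = 2.35 mV.)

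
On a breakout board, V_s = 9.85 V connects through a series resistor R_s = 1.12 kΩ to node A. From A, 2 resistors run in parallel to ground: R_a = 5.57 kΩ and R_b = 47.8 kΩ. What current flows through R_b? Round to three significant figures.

I ≈ 0.168 mA

Parallel bank: R_p = 1/(1/5.57 + 1/47.8) = 4.989 kΩ.
V_A by voltage divider: V_A = 9.85 × 4.989/(1.12 + 4.989) = 8.044 V.
Branch current I = V_A/R_b = 8.044/47.8 = 0.1683 mA.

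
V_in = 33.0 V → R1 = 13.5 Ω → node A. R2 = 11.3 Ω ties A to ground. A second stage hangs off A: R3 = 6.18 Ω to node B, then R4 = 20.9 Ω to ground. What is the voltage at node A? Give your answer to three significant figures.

V_A ≈ 12.3 V

Looking into the second stage from A: R3 + R4 = 27.08 Ω appears in parallel with R2.
Effective lower resistance at A: R2 ‖ 27.08 = 7.973 Ω.
First divider: V_A = V_in · 7.973/(13.5 + 7.973) = 12.25 V.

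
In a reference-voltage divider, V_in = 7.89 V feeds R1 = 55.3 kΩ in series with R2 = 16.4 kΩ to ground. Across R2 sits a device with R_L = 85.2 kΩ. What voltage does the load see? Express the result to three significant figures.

V_out ≈ 1.57 V

R2 ‖ R_L = (16.4 × 85.2)/(16.4 + 85.2) = 13.75 kΩ.
Now apply the divider: V_out = 7.89 × 0.1992 = 1.571 V.
(Unloaded it would be 1.80 V; the load pulls it down.)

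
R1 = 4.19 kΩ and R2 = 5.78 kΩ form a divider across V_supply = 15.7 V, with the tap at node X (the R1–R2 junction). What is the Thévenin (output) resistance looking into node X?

R_th ≈ 2.43 kΩ

With V_supply suppressed (replaced by a short), R_th = R1 ‖ R2 = (4.190 × 5.78)/(4.190 + 5.78) = 2.429 kΩ.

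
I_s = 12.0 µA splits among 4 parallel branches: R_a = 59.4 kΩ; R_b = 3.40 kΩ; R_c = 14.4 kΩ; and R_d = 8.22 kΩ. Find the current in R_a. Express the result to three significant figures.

I ≈ 0.402 µA

Total conductance ΣG = 1/59.4 + 1/3.40 + 1/14.4 + 1/8.22 = 0.5021 (units of 1/kΩ).
R_a takes the fraction G_k/ΣG = 0.01684/0.5021 = 0.03353, so I = 12.0 × 0.03353 = 0.4024 µA.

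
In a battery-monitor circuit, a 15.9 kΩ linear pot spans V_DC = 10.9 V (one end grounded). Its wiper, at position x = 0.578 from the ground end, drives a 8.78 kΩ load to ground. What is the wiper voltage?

The pot divides into 6.710 kΩ above the wiper and 9.190 kΩ below.
(x·R_p) ‖ R_L = 4.490 kΩ.
V_out = 10.9 × 4.490/(6.710 + 4.490) = 4.370 V.

V_out ≈ 4.37 V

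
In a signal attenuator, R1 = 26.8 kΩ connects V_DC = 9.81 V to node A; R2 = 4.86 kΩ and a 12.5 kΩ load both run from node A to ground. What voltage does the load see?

The load sits in parallel with R2, giving an effective lower resistance R2' = R2·R_L/(R2+R_L) = 3.499 kΩ.
Then V_out = V_DC · R2'/(R1 + R2') = 9.81 × 3.499/30.30 = 1.133 V.
(Unloaded it would be 1.51 V; the load pulls it down.)

V_out ≈ 1.13 V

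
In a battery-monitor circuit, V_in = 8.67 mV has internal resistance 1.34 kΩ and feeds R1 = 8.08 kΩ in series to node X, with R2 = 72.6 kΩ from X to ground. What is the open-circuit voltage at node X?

V_th ≈ 7.67 mV

R1' = 1.34 + 8.08 = 9.420 kΩ (source resistance + R1).
With X open, the divider is unloaded: V_th = 8.67 × 72.6/82.02 = 7.674 mV.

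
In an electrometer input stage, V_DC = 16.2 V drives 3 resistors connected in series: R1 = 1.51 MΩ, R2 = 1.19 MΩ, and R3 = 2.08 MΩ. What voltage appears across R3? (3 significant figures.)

V ≈ 7.05 V

ΣR = 1.51 + 1.19 + 2.08 = 4.780 MΩ.
Voltage divider: V = V_DC · (2.080 / 4.780) = 16.2 × 0.4351 = 7.049 V.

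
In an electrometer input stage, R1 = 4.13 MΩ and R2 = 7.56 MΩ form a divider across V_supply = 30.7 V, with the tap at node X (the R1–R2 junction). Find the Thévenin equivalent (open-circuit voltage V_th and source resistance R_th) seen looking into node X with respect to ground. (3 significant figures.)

Open-circuit (no load on X): V_th = V_supply · R2/(R1 + R2) = 30.7 × 7.56/(4.130 + 7.56) = 19.85 V.
With V_supply suppressed (replaced by a short), R_th = R1 ‖ R2 = (4.130 × 7.56)/(4.130 + 7.56) = 2.671 MΩ.

V_th ≈ 19.9 V, R_th ≈ 2.67 MΩ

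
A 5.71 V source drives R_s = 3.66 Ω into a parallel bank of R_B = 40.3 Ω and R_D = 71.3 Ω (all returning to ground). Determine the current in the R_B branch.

Combine the parallel branches: R_p = (1/40.3 + 1/71.3)⁻¹ = 25.75 Ω.
V_A by voltage divider: V_A = 5.71 × 25.75/(3.66 + 25.75) = 4.999 V.
Branch current I = V_A/R_B = 4.999/40.3 = 0.1241 A.

I ≈ 0.124 A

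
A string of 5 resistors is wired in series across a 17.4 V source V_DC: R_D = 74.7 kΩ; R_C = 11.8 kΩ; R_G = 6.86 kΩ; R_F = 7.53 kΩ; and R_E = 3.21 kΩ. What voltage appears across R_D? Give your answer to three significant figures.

Series total: ΣR = 74.7 + 11.8 + 6.86 + 7.53 + 3.21 = 104.1 kΩ.
Voltage divider: V = V_DC · (74.70 / 104.1) = 17.4 × 0.7176 = 12.49 V.

V ≈ 12.5 V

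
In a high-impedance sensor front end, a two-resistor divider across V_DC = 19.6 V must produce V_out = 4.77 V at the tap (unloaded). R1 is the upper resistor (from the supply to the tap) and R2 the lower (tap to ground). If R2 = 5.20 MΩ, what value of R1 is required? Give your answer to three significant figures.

Required fraction k = V_out/V_DC = 0.2434.
R1 = R2·(1/k − 1) = 5.20 × 3.109 = 16.17 MΩ.

R1 ≈ 16.2 MΩ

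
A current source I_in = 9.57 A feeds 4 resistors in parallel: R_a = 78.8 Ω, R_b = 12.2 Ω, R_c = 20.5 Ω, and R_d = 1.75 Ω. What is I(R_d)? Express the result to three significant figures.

ΣG = 1/78.8 + 1/12.2 + 1/20.5 + 1/1.75 = 0.7149.
By the current-divider rule, I = I_in · G_k/ΣG = 9.57 × 0.7993 = 7.650 A.

I ≈ 7.65 A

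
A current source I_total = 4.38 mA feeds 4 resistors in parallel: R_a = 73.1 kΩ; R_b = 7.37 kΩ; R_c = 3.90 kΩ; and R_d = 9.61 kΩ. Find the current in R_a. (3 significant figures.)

ΣG = 1/73.1 + 1/7.37 + 1/3.90 + 1/9.61 = 0.5098.
R_a takes the fraction G_k/ΣG = 0.01368/0.5098 = 0.02683, so I = 4.38 × 0.02683 = 0.1175 mA.

I ≈ 0.118 mA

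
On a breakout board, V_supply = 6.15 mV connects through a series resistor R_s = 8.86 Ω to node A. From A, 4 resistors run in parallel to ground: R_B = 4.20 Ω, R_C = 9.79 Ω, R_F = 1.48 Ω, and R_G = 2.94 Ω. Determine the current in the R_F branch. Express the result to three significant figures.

Combine the parallel branches: R_p = (1/4.20 + 1/9.79 + 1/1.48 + 1/2.94)⁻¹ = 0.7374 Ω.
Node voltage V_A = V_supply · R_p/(R_s + R_p) = 6.15 × 0.07684 = 0.4725 mV.
Branch current I = V_A/R_F = 0.4725/1.48 = 0.3193 mA.

I ≈ 0.319 mA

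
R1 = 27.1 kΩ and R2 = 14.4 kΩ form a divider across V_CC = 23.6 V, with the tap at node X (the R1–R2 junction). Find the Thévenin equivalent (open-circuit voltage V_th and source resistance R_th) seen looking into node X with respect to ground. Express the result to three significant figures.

With X open, the divider is unloaded: V_th = 23.6 × 14.4/41.50 = 8.189 V.
Looking into X with the source shorted: R_th = R1·R2/(R1+R2) = 27.10 × 14.4/41.50 = 9.403 kΩ.

V_th ≈ 8.19 V, R_th ≈ 9.40 kΩ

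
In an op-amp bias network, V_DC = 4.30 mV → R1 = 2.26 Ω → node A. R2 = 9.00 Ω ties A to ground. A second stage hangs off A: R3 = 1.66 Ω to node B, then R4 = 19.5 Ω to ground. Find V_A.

V_A ≈ 3.17 mV

Node A sees R2 in parallel with the series input of stage 2, R3 + R4 = 21.16 Ω.
Effective lower resistance at A: R2 ‖ 21.16 = 6.314 Ω.
First divider: V_A = V_DC · 6.314/(2.26 + 6.314) = 3.167 mV.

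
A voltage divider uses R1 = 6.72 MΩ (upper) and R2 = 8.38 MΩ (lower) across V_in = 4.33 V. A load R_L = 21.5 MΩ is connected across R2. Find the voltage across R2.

V_out ≈ 2.05 V

R2 ‖ R_L = (8.38 × 21.5)/(8.38 + 21.5) = 6.030 MΩ.
Voltage divider with the loaded lower leg: V_out = 4.33 × 6.030/(6.72 + 6.030) = 4.33 × 0.4729 = 2.048 V.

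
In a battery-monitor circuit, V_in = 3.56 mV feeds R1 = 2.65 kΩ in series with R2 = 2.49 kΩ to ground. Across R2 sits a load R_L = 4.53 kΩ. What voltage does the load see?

V_out ≈ 1.34 mV

First combine the lower leg with the load: R2 ‖ R_L = 1.607 kΩ.
Then V_out = V_in · R2'/(R1 + R2') = 3.56 × 1.607/4.257 = 1.344 mV.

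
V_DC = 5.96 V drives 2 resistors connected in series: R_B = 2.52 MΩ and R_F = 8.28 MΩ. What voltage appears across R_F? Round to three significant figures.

Series total: ΣR = 2.52 + 8.28 = 10.80 MΩ.
V = V_DC · R/ΣR = 5.96 × 0.7667 = 4.569 V.

V ≈ 4.57 V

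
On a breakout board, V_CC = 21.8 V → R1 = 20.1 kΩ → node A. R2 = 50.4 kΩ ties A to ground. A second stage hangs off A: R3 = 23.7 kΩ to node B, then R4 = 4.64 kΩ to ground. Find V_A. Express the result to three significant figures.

The second stage (R3 + R4 = 28.34 kΩ) loads node A in parallel with R2.
Effective lower resistance at A: R2 ‖ 28.34 = 18.14 kΩ.
So V_A = 21.8 × 0.4744 = 10.34 V.

V_A ≈ 10.3 V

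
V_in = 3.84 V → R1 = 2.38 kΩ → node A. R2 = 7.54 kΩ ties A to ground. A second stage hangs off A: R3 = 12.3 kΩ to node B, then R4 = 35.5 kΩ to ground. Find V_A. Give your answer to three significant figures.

Looking into the second stage from A: R3 + R4 = 47.80 kΩ appears in parallel with R2.
Effective lower resistance at A: R2 ‖ 47.80 = 6.513 kΩ.
So V_A = 3.84 × 0.7324 = 2.812 V.

V_A ≈ 2.81 V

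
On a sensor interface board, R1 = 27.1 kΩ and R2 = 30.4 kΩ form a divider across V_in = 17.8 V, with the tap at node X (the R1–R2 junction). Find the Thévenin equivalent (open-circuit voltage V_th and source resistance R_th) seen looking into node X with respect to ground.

V_th ≈ 9.41 V, R_th ≈ 14.3 kΩ

With X open, the divider is unloaded: V_th = 17.8 × 30.4/57.50 = 9.411 V.
With V_in suppressed (replaced by a short), R_th = R1 ‖ R2 = (27.10 × 30.4)/(27.10 + 30.4) = 14.33 kΩ.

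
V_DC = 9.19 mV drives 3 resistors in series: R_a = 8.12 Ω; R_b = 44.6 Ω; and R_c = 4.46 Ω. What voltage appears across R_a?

V ≈ 1.31 mV

Total series resistance ΣR = 8.12 + 44.6 + 4.46 = 57.18 Ω.
Voltage divider: V = V_DC · (8.120 / 57.18) = 9.19 × 0.1420 = 1.305 mV.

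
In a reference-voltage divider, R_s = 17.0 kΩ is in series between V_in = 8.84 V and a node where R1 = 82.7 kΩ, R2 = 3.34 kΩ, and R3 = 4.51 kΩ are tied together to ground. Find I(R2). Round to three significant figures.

Equivalent of the parallel group: R_p = 1.875 kΩ.
V_A by voltage divider: V_A = 8.84 × 1.875/(17.0 + 1.875) = 0.8783 V.
I(R2) = V_A / R2 = 0.8783/3.34 = 0.2630 mA.

I ≈ 0.263 mA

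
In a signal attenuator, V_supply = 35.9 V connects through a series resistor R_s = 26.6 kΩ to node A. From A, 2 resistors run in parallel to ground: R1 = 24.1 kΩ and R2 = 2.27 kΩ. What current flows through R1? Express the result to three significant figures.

I ≈ 0.108 mA

Combine the parallel branches: R_p = (1/24.1 + 1/2.27)⁻¹ = 2.075 kΩ.
Node voltage V_A = V_supply · R_p/(R_s + R_p) = 35.9 × 0.07235 = 2.597 V.
I(R1) = V_A / R1 = 2.597/24.1 = 0.1078 mA.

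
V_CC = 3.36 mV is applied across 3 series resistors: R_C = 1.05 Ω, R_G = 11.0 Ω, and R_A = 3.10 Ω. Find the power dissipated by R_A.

P ≈ 0.152 µW

ΣR = 15.15 Ω → I = 3.36/15.15 = 0.2218 mA.
P = I²R = 0.04919 × 3.10 = 0.1525 µW.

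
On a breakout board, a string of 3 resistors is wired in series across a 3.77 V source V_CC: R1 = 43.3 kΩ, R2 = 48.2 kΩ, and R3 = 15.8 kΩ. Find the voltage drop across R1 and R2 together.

ΣR = 43.3 + 48.2 + 15.8 = 107.3 kΩ.
R_{R1..R2} = 43.3 + 48.2 = 91.50 kΩ.
Voltage divider: V = V_CC · (91.50 / 107.3) = 3.77 × 0.8527 = 3.215 V.

V ≈ 3.21 V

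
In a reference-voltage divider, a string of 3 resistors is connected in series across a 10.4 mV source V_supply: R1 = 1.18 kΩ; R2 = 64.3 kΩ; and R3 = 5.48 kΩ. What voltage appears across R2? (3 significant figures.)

V ≈ 9.42 mV

Series total: ΣR = 1.18 + 64.3 + 5.48 = 70.96 kΩ.
V = V_supply · R/ΣR = 10.4 × 0.9061 = 9.424 mV.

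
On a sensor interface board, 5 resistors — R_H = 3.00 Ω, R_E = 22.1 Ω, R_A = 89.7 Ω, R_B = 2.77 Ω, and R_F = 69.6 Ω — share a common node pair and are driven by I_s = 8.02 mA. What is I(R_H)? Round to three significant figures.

I ≈ 3.49 mA

Conductances: ΣG = 1/3.00 + 1/22.1 + 1/89.7 + 1/2.77 + 1/69.6 = 0.7651 (1/Ω).
R_H takes the fraction G_k/ΣG = 0.3333/0.7651 = 0.4357, so I = 8.02 × 0.4357 = 3.494 mA.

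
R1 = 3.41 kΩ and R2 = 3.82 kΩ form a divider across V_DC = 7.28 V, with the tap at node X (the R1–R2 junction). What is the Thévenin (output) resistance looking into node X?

R_th ≈ 1.80 kΩ

Zeroing V_DC shorts the top of R1 to ground, so R_th = R1 ‖ R2 = 1.802 kΩ.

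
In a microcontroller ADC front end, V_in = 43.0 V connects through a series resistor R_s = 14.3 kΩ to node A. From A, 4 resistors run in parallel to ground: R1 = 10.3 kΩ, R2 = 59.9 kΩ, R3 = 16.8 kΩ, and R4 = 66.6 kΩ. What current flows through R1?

I ≈ 1.13 mA

Combine the parallel branches: R_p = (1/10.3 + 1/59.9 + 1/16.8 + 1/66.6)⁻¹ = 5.310 kΩ.
V_A by voltage divider: V_A = 43.0 × 5.310/(14.3 + 5.310) = 11.64 V.
I(R1) = V_A / R1 = 11.64/10.3 = 1.130 mA.
(Check via current divider: I_total = 2.193 mA; share G_k/ΣG = 0.5155 → same result.)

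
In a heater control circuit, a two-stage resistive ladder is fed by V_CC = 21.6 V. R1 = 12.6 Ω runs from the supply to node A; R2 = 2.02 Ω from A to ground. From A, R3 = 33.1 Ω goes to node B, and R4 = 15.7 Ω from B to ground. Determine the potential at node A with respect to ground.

V_A ≈ 2.88 V

Looking into the second stage from A: R3 + R4 = 48.80 Ω appears in parallel with R2.
Effective lower resistance at A: R2 ‖ 48.80 = 1.940 Ω.
V_A = 21.6 × 1.940/(12.6 + 1.940) = 2.882 V.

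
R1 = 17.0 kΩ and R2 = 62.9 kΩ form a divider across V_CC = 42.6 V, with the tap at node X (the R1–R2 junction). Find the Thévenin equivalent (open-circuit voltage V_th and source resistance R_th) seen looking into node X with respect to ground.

With X open, the divider is unloaded: V_th = 42.6 × 62.9/79.90 = 33.54 V.
With V_CC suppressed (replaced by a short), R_th = R1 ‖ R2 = (17.00 × 62.9)/(17.00 + 62.9) = 13.38 kΩ.

V_th ≈ 33.5 V, R_th ≈ 13.4 kΩ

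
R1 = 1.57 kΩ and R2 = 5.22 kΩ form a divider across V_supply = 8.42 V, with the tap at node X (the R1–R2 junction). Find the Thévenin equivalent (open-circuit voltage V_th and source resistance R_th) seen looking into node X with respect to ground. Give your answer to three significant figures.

Open-circuit (no load on X): V_th = V_supply · R2/(R1 + R2) = 8.42 × 5.22/(1.570 + 5.22) = 6.473 V.
Zeroing V_supply shorts the top of R1 to ground, so R_th = R1 ‖ R2 = 1.207 kΩ.

V_th ≈ 6.47 V, R_th ≈ 1.21 kΩ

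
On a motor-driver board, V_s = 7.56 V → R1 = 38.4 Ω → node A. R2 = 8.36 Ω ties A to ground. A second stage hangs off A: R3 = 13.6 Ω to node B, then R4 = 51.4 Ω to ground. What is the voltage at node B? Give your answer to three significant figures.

The second stage (R3 + R4 = 65.00 Ω) loads node A in parallel with R2.
R2 ‖ (R3+R4) = 7.407 Ω.
First divider: V_A = V_s · 7.407/(38.4 + 7.407) = 1.222 V.
Stage 2 is unloaded, so V_B = V_A · R4/(R3+R4) = 1.222 × 51.4/65.00 = 0.9667 V.

V_B ≈ 0.967 V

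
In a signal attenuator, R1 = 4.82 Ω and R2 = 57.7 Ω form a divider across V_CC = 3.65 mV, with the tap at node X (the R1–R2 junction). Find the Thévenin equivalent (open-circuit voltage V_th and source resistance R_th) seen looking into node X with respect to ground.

V_th ≈ 3.37 mV, R_th ≈ 4.45 Ω

V_th is the unloaded tap voltage: V_CC · R2/(R1+R2) = 3.65 × 0.9229 = 3.369 mV.
Zeroing V_CC shorts the top of R1 to ground, so R_th = R1 ‖ R2 = 4.448 Ω.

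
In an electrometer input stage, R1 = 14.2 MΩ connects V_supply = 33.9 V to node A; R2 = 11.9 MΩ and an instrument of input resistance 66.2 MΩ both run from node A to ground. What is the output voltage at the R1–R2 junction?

V_out ≈ 14.1 V

First combine the lower leg with the load: R2 ‖ R_L = 10.09 MΩ.
Now apply the divider: V_out = 33.9 × 0.4153 = 14.08 V.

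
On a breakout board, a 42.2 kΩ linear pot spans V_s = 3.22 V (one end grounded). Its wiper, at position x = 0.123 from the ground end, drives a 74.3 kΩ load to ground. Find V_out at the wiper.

Split the track: R_lower = x·R_p = 5.191 kΩ, R_upper = (1−x)·R_p = 37.01 kΩ.
R_L loads the lower segment: effective lower R = 4.852 kΩ.
Then V_out = V_s · 4.852/(37.01 + 4.852) = 0.3732 V.
(Unloaded: V_out = x·V_s = 0.396 V.)

V_out ≈ 0.373 V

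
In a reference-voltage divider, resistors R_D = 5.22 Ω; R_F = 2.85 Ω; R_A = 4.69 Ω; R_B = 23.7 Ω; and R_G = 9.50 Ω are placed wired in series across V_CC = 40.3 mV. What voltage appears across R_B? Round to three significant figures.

V ≈ 20.8 mV

Total series resistance ΣR = 5.22 + 2.85 + 4.69 + 23.7 + 9.50 = 45.96 Ω.
V = V_CC · R/ΣR = 40.3 × 0.5157 = 20.78 mV.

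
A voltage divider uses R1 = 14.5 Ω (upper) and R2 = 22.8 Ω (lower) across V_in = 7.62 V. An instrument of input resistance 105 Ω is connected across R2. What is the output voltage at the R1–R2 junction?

R2 ‖ R_L = (22.8 × 105)/(22.8 + 105) = 18.73 Ω.
Then V_out = V_in · R2'/(R1 + R2') = 7.62 × 18.73/33.23 = 4.295 V.
(Unloaded it would be 4.66 V; the load pulls it down.)

V_out ≈ 4.30 V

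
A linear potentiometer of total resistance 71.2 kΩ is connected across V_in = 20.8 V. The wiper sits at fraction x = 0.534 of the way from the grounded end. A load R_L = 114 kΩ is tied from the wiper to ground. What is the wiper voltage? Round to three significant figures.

The pot divides into 33.18 kΩ above the wiper and 38.02 kΩ below.
Lower segment in parallel with the load: 38.02 ‖ 114 = 28.51 kΩ.
Then V_out = V_in · 28.51/(33.18 + 28.51) = 9.613 V.
(Unloaded: V_out = x·V_in = 11.1 V.)

V_out ≈ 9.61 V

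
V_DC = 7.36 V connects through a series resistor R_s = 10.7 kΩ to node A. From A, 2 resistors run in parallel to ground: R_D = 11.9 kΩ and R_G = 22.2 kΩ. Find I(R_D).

I ≈ 0.260 mA

Parallel bank: R_p = 1/(1/11.9 + 1/22.2) = 7.747 kΩ.
Node voltage V_A = V_DC · R_p/(R_s + R_p) = 7.36 × 0.4200 = 3.091 V.
I(R_D) = V_A / R_D = 3.091/11.9 = 0.2597 mA.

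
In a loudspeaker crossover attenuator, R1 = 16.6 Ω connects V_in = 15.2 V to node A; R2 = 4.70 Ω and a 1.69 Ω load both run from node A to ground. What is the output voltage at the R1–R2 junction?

R2 ‖ R_L = (4.70 × 1.69)/(4.70 + 1.69) = 1.243 Ω.
Then V_out = V_in · R2'/(R1 + R2') = 15.2 × 1.243/17.84 = 1.059 V.
(Unloaded it would be 3.35 V; the load pulls it down.)

V_out ≈ 1.06 V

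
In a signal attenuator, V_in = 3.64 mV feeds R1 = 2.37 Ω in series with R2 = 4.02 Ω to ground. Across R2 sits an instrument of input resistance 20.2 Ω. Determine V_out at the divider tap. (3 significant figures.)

The load sits in parallel with R2, giving an effective lower resistance R2' = R2·R_L/(R2+R_L) = 3.353 Ω.
Then V_out = V_in · R2'/(R1 + R2') = 3.64 × 3.353/5.723 = 2.133 mV.

V_out ≈ 2.13 mV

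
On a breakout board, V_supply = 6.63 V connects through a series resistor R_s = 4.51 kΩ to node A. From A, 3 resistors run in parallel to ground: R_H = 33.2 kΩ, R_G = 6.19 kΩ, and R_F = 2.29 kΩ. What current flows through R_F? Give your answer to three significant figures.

Equivalent of the parallel group: R_p = 1.591 kΩ.
V_A by voltage divider: V_A = 6.63 × 1.591/(4.51 + 1.591) = 1.729 V.
Branch current I = V_A/R_F = 1.729/2.29 = 0.7552 mA.

I ≈ 0.755 mA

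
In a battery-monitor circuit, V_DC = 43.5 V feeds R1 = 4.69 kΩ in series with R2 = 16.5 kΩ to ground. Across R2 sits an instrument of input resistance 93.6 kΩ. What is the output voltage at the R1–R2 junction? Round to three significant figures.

First combine the lower leg with the load: R2 ‖ R_L = 14.03 kΩ.
Then V_out = V_DC · R2'/(R1 + R2') = 43.5 × 14.03/18.72 = 32.60 V.

V_out ≈ 32.6 V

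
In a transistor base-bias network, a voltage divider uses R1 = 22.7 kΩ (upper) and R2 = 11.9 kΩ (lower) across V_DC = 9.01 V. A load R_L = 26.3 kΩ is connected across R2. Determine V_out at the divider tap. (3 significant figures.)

V_out ≈ 2.39 V

The load sits in parallel with R2, giving an effective lower resistance R2' = R2·R_L/(R2+R_L) = 8.193 kΩ.
Voltage divider with the loaded lower leg: V_out = 9.01 × 8.193/(22.7 + 8.193) = 9.01 × 0.2652 = 2.389 V.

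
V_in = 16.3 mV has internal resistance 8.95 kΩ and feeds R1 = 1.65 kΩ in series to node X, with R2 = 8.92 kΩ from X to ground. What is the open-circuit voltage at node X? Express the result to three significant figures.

R1' = 8.95 + 1.65 = 10.60 kΩ (source resistance + R1).
Open-circuit (no load on X): V_th = V_in · R2/(R1' + R2) = 16.3 × 8.92/(10.60 + 8.92) = 7.449 mV.

V_th ≈ 7.45 mV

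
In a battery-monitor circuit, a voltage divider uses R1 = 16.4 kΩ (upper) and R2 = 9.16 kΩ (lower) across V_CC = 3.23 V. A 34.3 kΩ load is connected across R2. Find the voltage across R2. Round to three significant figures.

V_out ≈ 0.988 V

First combine the lower leg with the load: R2 ‖ R_L = 7.229 kΩ.
Now apply the divider: V_out = 3.23 × 0.3059 = 0.9882 V.
(Unloaded it would be 1.16 V; the load pulls it down.)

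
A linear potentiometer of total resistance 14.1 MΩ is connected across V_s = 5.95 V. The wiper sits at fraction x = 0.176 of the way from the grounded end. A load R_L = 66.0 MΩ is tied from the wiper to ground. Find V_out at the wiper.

Lower segment x·R_p = 2.482 MΩ; upper segment (1−x)·R_p = 11.62 MΩ.
R_L loads the lower segment: effective lower R = 2.392 MΩ.
Then V_out = V_s · 2.392/(11.62 + 2.392) = 1.016 V.

V_out ≈ 1.02 V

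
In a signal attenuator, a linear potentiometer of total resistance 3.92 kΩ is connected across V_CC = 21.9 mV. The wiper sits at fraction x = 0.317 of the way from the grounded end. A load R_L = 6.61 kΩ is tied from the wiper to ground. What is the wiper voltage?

Split the track: R_lower = x·R_p = 1.243 kΩ, R_upper = (1−x)·R_p = 2.677 kΩ.
Lower segment in parallel with the load: 1.243 ‖ 6.61 = 1.046 kΩ.
Then V_out = V_CC · 1.046/(2.677 + 1.046) = 6.152 mV.
(Unloaded: V_out = x·V_CC = 6.94 mV.)

V_out ≈ 6.15 mV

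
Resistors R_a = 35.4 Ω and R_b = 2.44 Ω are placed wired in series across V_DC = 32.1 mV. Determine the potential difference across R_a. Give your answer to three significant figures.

V ≈ 30.0 mV

ΣR = 35.4 + 2.44 = 37.84 Ω.
V = V_DC · R/ΣR = 32.1 × 0.9355 = 30.03 mV.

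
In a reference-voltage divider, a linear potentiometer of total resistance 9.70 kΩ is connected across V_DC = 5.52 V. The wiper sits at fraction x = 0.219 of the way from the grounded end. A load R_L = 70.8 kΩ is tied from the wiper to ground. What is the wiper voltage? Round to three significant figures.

V_out ≈ 1.18 V

Lower segment x·R_p = 2.124 kΩ; upper segment (1−x)·R_p = 7.576 kΩ.
Lower segment in parallel with the load: 2.124 ‖ 70.8 = 2.062 kΩ.
Loaded-divider output: V_out = 5.52 × 0.2140 = 1.181 V.
(Unloaded: V_out = x·V_DC = 1.21 V.)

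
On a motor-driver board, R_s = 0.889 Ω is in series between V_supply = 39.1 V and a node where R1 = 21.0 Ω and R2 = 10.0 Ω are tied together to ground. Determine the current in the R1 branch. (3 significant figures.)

Combine the parallel branches: R_p = (1/21.0 + 1/10.0)⁻¹ = 6.774 Ω.
V_A = 39.1 × 6.774/7.663 = 34.56 V.
Branch current I = V_A/R1 = 34.56/21.0 = 1.646 A.

I ≈ 1.65 A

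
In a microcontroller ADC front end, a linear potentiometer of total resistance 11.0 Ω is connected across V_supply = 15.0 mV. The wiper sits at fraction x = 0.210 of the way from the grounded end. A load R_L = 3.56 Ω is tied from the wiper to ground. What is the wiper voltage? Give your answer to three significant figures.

V_out ≈ 2.08 mV

The pot divides into 8.690 Ω above the wiper and 2.310 Ω below.
Lower segment in parallel with the load: 2.310 ‖ 3.56 = 1.401 Ω.
Then V_out = V_supply · 1.401/(8.690 + 1.401) = 2.082 mV.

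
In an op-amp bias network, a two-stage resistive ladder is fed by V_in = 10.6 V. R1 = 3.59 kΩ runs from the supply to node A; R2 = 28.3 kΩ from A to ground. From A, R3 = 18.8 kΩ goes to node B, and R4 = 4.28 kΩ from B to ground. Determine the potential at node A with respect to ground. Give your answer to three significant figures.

The second stage (R3 + R4 = 23.08 kΩ) loads node A in parallel with R2.
Effective lower resistance at A: R2 ‖ 23.08 = 12.71 kΩ.
So V_A = 10.6 × 0.7798 = 8.266 V.

V_A ≈ 8.27 V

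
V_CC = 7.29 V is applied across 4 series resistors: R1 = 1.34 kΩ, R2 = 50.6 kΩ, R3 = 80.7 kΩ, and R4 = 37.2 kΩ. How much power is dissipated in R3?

Series current I = V_CC/ΣR = 7.29/169.8 = 0.04292 mA.
P(R3) = I²·R3 = (0.04292)² × 80.7 = 0.1487 mW.

P ≈ 0.149 mW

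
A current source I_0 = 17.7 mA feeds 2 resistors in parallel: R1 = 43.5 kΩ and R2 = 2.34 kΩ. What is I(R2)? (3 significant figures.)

I ≈ 16.8 mA

With just two branches, the current splits inversely with resistance.
So I = 17.7 × 43.5/45.84 = 16.80 mA.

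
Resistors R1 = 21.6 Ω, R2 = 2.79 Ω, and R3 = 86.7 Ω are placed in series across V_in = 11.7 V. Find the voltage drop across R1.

Series total: ΣR = 21.6 + 2.79 + 86.7 = 111.1 Ω.
By the voltage-divider rule, V = 11.7 × 21.60/111.1 = 2.275 V.

V ≈ 2.27 V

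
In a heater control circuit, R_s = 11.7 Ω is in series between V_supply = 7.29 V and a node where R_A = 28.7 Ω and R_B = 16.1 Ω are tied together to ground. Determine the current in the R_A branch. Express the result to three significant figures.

Parallel bank: R_p = 1/(1/28.7 + 1/16.1) = 10.31 Ω.
V_A by voltage divider: V_A = 7.29 × 10.31/(11.7 + 10.31) = 3.416 V.
Branch current I = V_A/R_A = 3.416/28.7 = 0.1190 A.
(Equivalently: I_total = 0.3312 A, then current-divider fraction G_k/ΣG = 0.3594.)

I ≈ 0.119 A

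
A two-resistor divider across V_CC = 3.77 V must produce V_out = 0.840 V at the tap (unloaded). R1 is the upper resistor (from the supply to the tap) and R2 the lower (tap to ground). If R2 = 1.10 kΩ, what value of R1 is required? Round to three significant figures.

R1 ≈ 3.84 kΩ

V_out/V_CC = R2/(R1+R2) = 0.2228.
Rearranging, R1 = R2·(1−k)/k = 1.10 × 3.488 = 3.837 kΩ.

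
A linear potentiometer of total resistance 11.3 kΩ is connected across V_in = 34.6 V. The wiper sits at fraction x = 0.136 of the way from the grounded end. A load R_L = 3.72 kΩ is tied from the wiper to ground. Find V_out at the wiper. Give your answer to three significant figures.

Lower segment x·R_p = 1.537 kΩ; upper segment (1−x)·R_p = 9.763 kΩ.
R_L loads the lower segment: effective lower R = 1.088 kΩ.
Then V_out = V_in · 1.088/(9.763 + 1.088) = 3.468 V.
(Unloaded: V_out = x·V_in = 4.71 V.)

V_out ≈ 3.47 V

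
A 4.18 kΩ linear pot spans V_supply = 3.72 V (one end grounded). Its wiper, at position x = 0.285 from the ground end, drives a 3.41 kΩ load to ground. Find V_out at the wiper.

Split the track: R_lower = x·R_p = 1.191 kΩ, R_upper = (1−x)·R_p = 2.989 kΩ.
(x·R_p) ‖ R_L = 0.8829 kΩ.
Loaded-divider output: V_out = 3.72 × 0.2280 = 0.8483 V.

V_out ≈ 0.848 V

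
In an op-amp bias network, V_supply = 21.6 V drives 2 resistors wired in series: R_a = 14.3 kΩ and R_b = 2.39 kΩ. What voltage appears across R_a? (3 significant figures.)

Series total: ΣR = 14.3 + 2.39 = 16.69 kΩ.
V = V_supply · R/ΣR = 21.6 × 0.8568 = 18.51 V.

V ≈ 18.5 V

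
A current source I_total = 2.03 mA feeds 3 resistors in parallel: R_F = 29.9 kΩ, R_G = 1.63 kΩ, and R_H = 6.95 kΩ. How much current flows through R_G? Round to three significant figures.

ΣG = 1/29.9 + 1/1.63 + 1/6.95 = 0.7908.
By the current-divider rule, I = I_total · G_k/ΣG = 2.03 × 0.7758 = 1.575 mA.

I ≈ 1.57 mA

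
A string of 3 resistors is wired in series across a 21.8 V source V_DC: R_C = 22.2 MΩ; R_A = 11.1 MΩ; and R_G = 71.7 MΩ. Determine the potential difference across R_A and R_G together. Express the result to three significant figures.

Series total: ΣR = 22.2 + 11.1 + 71.7 = 105.0 MΩ.
R_{R_A..R_G} = 11.1 + 71.7 = 82.80 MΩ.
By the voltage-divider rule, V = 21.8 × 82.80/105.0 = 17.19 V.

V ≈ 17.2 V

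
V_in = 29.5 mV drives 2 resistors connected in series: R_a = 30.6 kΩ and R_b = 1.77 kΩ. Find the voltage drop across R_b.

ΣR = 30.6 + 1.77 = 32.37 kΩ.
V = V_in · R/ΣR = 29.5 × 0.05468 = 1.613 mV.

V ≈ 1.61 mV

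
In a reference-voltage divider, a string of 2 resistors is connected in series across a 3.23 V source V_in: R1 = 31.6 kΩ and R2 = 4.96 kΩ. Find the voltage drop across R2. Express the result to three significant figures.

V ≈ 0.438 V

Series total: ΣR = 31.6 + 4.96 = 36.56 kΩ.
By the voltage-divider rule, V = 3.23 × 4.960/36.56 = 0.4382 V.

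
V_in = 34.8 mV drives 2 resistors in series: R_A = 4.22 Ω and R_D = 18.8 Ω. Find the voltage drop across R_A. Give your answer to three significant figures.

V ≈ 6.38 mV

Total series resistance ΣR = 4.22 + 18.8 = 23.02 Ω.
V = V_in · R/ΣR = 34.8 × 0.1833 = 6.379 mV.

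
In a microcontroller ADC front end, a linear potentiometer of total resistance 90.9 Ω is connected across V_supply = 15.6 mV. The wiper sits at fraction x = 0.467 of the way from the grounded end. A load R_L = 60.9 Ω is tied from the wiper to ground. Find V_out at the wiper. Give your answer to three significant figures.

V_out ≈ 5.31 mV

Lower segment x·R_p = 42.45 Ω; upper segment (1−x)·R_p = 48.45 Ω.
Lower segment in parallel with the load: 42.45 ‖ 60.9 = 25.01 Ω.
V_out = 15.6 × 25.01/(48.45 + 25.01) = 5.312 mV.
(Unloaded: V_out = x·V_supply = 7.29 mV.)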